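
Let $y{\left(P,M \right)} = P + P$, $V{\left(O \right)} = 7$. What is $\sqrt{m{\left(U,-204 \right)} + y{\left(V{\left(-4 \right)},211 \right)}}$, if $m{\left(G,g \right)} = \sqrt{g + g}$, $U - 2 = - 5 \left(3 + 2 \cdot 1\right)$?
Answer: $\sqrt{14 + 2 i \sqrt{102}} \approx 4.3918 + 2.2996 i$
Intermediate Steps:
$U = -23$ ($U = 2 - 5 \left(3 + 2 \cdot 1\right) = 2 - 5 \left(3 + 2\right) = 2 - 25 = -23$)
$m{\left(G,g \right)} = \sqrt{2} \sqrt{g}$ ($m{\left(G,g \right)} = \sqrt{2 g} = \sqrt{2} \sqrt{g}$)
$y{\left(P,M \right)} = 2 P$
$\sqrt{m{\left(U,-204 \right)} + y{\left(V{\left(-4 \right)},211 \right)}} = \sqrt{\sqrt{2} \sqrt{-204} + 2 \cdot 7} = \sqrt{\sqrt{2} \cdot 2 i \sqrt{51} + 14} = \sqrt{2 i \sqrt{102} + 14} = \sqrt{14 + 2 i \sqrt{102}}$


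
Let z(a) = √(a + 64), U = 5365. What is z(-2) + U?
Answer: 5365 + √62 ≈ 5372.9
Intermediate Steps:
z(a) = √(64 + a)
z(-2) + U = √(64 - 2) + 5365 = √62 + 5365 = 5365 + √62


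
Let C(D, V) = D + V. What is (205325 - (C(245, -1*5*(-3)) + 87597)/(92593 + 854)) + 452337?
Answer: 61456453057/93447 ≈ 6.5766e+5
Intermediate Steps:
(205325 - (C(245, -1*5*(-3)) + 87597)/(92593 + 854)) + 452337 = (205325 - ((245 - 1*5*(-3)) + 87597)/(92593 + 854)) + 452337 = (205325 - ((245 - 5*(-3)) + 87597)/93447) + 452337 = (205325 - ((245 + 15) + 87597)/93447) + 452337 = (205325 - (260 + 87597)/93447) + 452337 = (205325 - 87857/93447) + 452337 = 19186917418/93447 + 452337 = 61456453057/93447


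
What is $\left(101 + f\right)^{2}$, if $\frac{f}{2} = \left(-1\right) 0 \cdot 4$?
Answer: $10201$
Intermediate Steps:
$f = 0$ ($f = 2 \left(-1\right) 0 \cdot 4 = 2 \cdot 0 \cdot 4 = 2 \cdot 0 = 0$)
$\left(101 + f\right)^{2} = \left(101 + 0\right)^{2} = 101^{2} = 10201$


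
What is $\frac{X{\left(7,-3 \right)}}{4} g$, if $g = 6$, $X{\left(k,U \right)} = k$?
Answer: $\frac{21}{2} \approx 10.5$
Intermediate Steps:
$\frac{X{\left(7,-3 \right)}}{4} g = \frac{7}{4} \cdot 6 = \frac{21}{2}$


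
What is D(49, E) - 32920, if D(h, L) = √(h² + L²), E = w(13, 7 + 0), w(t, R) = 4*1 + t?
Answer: -32920 + √2690 ≈ -32868.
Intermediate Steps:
w(t, R) = 4 + t
E = 17 (E = 4 + 13 = 17)
D(h, L) = √(L² + h²)
D(49, E) - 32920 = √(17² + 49²) - 32920 = √(289 + 2401) - 32920 = √2690 - 32920 = -32920 + √2690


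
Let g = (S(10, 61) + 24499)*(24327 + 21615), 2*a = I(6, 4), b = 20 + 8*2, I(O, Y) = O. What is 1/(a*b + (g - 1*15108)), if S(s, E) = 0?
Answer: 1/1125518058 ≈ 8.8848e-10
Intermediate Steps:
b = 36 (b = 20 + 16 = 36)
a = 3 (a = (1/2)*6 = 3)
g = 1125533058 (g = (0 + 24499)*(24327 + 21615) = 24499*45942 = 1125533058)
1/(a*b + (g - 1*15108)) = 1/(3*36 + (1125533058 - 1*15108)) = 1/(108 + (1125533058 - 15108)) = 1/(108 + 1125517950) = 1/1125518058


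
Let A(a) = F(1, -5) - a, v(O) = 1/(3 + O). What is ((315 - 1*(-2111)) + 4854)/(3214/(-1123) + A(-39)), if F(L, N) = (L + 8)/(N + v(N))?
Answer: 89929840/426199 ≈ 211.00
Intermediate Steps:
F(L, N) = (8 + L)/(N + 1/(3 + N)) (F(L, N) = (L + 8)/(N + 1/(3 + N)) = (8 + L)/(N + 1/(3 + N)))
A(a) = -18/11 - a (A(a) = (3 - 5)*(8 + 1)/(1 - 5*(3 - 5)) - a = -2*9/(1 - 5*(-2)) - a = -2*9/(1 + 10) - a = -2*9/11 - a = (1/11)*(-2)*9 - a = -18/11 - a)
((315 - 1*(-2111)) + 4854)/(3214/(-1123) + A(-39)) = ((315 - 1*(-2111)) + 4854)/(3214/(-1123) + (-18/11 - 1*(-39))) = ((315 + 2111) + 4854)/(3214*(-1/1123) + (-18/11 + 39)) = (2426 + 4854)/(-3214/1123 + 411/11) = 7280/(426199/12353) = 7280*(12353/426199) = 89929840/426199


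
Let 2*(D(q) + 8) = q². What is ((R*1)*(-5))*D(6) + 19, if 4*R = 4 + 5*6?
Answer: -406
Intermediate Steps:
R = 17/2 (R = (4 + 5*6)/4 = (4 + 30)/4 = (¼)*34 = 17/2 ≈ 8.5000)
D(q) = -8 + q²/2
((R*1)*(-5))*D(6) + 19 = (((17/2)*1)*(-5))*(-8 + (½)*6²) + 19 = ((17/2)*(-5))*(-8 + (½)*36) + 19 = -85*(-8 + 18)/2 + 19 = -85/2*10 + 19 = -425 + 19 = -406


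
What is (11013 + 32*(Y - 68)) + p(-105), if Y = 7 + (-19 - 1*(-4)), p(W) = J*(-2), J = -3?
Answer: 8587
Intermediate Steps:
p(W) = 6 (p(W) = -3*(-2) = 6)
Y = -8 (Y = 7 + (-19 + 4) = 7 - 15 = -8)
(11013 + 32*(Y - 68)) + p(-105) = (11013 + 32*(-8 - 68)) + 6 = (11013 + 32*(-76)) + 6 = (11013 - 2432) + 6 = 8581 + 6 = 8587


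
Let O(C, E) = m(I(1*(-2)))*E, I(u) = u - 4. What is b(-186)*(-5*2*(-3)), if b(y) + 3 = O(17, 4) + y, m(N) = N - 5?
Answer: -6990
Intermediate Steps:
I(u) = -4 + u
m(N) = -5 + N
O(C, E) = -11*E (O(C, E) = (-5 + (-4 + 1*(-2)))*E = (-5 + (-4 - 2))*E = (-5 - 6)*E = -11*E)
b(y) = -47 + y (b(y) = -3 + (-11*4 + y) = -3 + (-44 + y) = -47 + y)
b(-186)*(-5*2*(-3)) = (-47 - 186)*(-5*2*(-3)) = -(-2330)*(-3) = -233*30 = -6990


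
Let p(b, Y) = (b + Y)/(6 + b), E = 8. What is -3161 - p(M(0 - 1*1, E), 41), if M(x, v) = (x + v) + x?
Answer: -37979/12 ≈ -3164.9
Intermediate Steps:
M(x, v) = v + 2*x (M(x, v) = (v + x) + x = v + 2*x)
p(b, Y) = (Y + b)/(6 + b)
-3161 - p(M(0 - 1*1, E), 41) = -3161 - (41 + (8 + 2*(0 - 1*1)))/(6 + (8 + 2*(0 - 1*1))) = -3161 - (41 + (8 + 2*(0 - 1)))/(6 + (8 + 2*(0 - 1))) = -3161 - (41 + (8 + 2*(-1)))/(6 + (8 + 2*(-1))) = -3161 - (41 + (8 - 2))/(6 + (8 - 2)) = -3161 - (41 + 6)/(6 + 6) = -3161 - 47/12 = -37979/12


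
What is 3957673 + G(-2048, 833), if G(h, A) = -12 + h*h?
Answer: 8151965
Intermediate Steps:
G(h, A) = -12 + h²
3957673 + G(-2048, 833) = 3957673 + (-12 + (-2048)²) = 3957673 + (-12 + 4194304) = 3957673 + 4194292 = 8151965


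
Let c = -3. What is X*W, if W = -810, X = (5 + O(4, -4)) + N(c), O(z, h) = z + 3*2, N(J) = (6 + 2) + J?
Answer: -16200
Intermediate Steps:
N(J) = 8 + J
O(z, h) = 6 + z (O(z, h) = z + 6 = 6 + z)
X = 20 (X = (5 + (6 + 4)) + (8 - 3) = (5 + 10) + 5 = 15 + 5 = 20)
X*W = 20*(-810) = -16200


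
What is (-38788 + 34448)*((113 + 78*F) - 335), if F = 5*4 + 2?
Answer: -6483960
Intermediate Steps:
F = 22 (F = 20 + 2 = 22)
(-38788 + 34448)*((113 + 78*F) - 335) = (-38788 + 34448)*((113 + 78*22) - 335) = -4340*((113 + 1716) - 335) = -4340*(1829 - 335) = -4340*1494 = -6483960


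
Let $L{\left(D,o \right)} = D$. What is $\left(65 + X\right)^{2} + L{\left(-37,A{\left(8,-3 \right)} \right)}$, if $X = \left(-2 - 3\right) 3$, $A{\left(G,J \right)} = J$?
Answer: $2463$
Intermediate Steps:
$X = -15$ ($X = \left(-5\right) 3 = -15$)
$\left(65 + X\right)^{2} + L{\left(-37,A{\left(8,-3 \right)} \right)} = \left(65 - 15\right)^{2} - 37 = 50^{2} - 37 = 2500 - 37 = 2463$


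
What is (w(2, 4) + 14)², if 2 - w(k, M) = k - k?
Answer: 256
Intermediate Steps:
w(k, M) = 2 (w(k, M) = 2 - (k - k) = 2 - 1*0 = 2 + 0 = 2)
(w(2, 4) + 14)² = (2 + 14)² = 16² = 256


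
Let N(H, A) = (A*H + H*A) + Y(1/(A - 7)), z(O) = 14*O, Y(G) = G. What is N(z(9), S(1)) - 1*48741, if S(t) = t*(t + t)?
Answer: -241186/5 ≈ -48237.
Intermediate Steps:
S(t) = 2*t² (S(t) = t*(2*t) = 2*t²)
N(H, A) = 1/(-7 + A) + 2*A*H (N(H, A) = (A*H + H*A) + 1/(A - 7) = (A*H + A*H) + 1/(-7 + A) = 2*A*H + 1/(-7 + A) = 1/(-7 + A) + 2*A*H)
N(z(9), S(1)) - 1*48741 = (1 + 2*(2*1²)*(14*9)*(-7 + 2*1²))/(-7 + 2*1²) - 1*48741 = (1 + 2*(2*1)*126*(-7 + 2*1))/(-7 + 2*1) - 48741 = (1 + 2*2*126*(-7 + 2))/(-7 + 2) - 48741 = (1 + 2*2*126*(-5))/(-5) - 48741 = -(1 - 2520)/5 - 48741 = -⅕*(-2519) - 48741 = 2519/5 - 48741 = -241186/5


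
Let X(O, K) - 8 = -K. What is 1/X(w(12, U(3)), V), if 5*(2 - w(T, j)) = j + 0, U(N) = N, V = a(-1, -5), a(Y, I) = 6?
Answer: ½ ≈ 0.50000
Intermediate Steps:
V = 6
w(T, j) = 2 - j/5 (w(T, j) = 2 - (j + 0)/5 = 2 - j/5)
X(O, K) = 8 - K
1/X(w(12, U(3)), V) = 1/(8 - 1*6) = 1/(8 - 6) = 1/2 = ½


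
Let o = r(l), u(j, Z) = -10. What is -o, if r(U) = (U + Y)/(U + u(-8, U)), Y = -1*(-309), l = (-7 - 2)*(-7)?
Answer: -372/53 ≈ -7.0189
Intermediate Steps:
l = 63 (l = -9*(-7) = 63)
Y = 309
r(U) = (309 + U)/(-10 + U) (r(U) = (U + 309)/(U - 10) = (309 + U)/(-10 + U))
o = 372/53 (o = (309 + 63)/(-10 + 63) = 372/53 ≈ 7.0189)
-o = -1*372/53 = -372/53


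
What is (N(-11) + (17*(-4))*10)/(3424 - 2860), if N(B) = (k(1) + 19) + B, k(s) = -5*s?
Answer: -677/564 ≈ -1.2004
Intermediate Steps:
N(B) = 14 + B (N(B) = (-5*1 + 19) + B = (-5 + 19) + B = 14 + B)
(N(-11) + (17*(-4))*10)/(3424 - 2860) = ((14 - 11) + (17*(-4))*10)/(3424 - 2860) = (3 - 68*10)/564 = (3 - 680)*(1/564) = -677*1/564 = -677/564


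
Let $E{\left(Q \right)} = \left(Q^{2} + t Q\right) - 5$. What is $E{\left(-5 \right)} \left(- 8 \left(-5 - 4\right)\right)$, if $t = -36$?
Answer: $14400$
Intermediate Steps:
$E{\left(Q \right)} = -5 + Q^{2} - 36 Q$ ($E{\left(Q \right)} = \left(Q^{2} - 36 Q\right) - 5 = -5 + Q^{2} - 36 Q$)
$E{\left(-5 \right)} \left(- 8 \left(-5 - 4\right)\right) = \left(-5 + \left(-5\right)^{2} - -180\right) \left(- 8 \left(-5 - 4\right)\right) = \left(-5 + 25 + 180\right) \left(\left(-8\right) \left(-9\right)\right) = 200 \cdot 72 = 14400$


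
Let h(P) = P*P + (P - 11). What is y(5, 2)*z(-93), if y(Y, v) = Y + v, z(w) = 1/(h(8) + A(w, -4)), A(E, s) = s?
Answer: 7/57 ≈ 0.12281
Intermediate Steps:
h(P) = -11 + P + P**2 (h(P) = P**2 + (-11 + P) = -11 + P + P**2)
z(w) = 1/57 (z(w) = 1/((-11 + 8 + 8**2) - 4) = 1/((-11 + 8 + 64) - 4) = 1/(61 - 4) = 1/57)
y(5, 2)*z(-93) = (5 + 2)*(1/57) = 7*(1/57) = 7/57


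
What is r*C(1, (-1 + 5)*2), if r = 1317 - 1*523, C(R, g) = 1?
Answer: 794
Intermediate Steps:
r = 794 (r = 1317 - 523 = 794)
r*C(1, (-1 + 5)*2) = 794*1 = 794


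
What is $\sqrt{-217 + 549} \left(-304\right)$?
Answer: $- 608 \sqrt{83} \approx -5539.1$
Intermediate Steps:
$\sqrt{-217 + 549} \left(-304\right) = \sqrt{332} \left(-304\right) = 2 \sqrt{83} \left(-304\right) = - 608 \sqrt{83}$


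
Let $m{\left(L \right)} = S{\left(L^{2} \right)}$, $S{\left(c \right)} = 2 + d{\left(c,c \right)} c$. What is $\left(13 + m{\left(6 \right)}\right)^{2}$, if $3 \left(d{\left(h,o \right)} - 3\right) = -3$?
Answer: $7569$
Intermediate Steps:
$d{\left(h,o \right)} = 2$ ($d{\left(h,o \right)} = 3 + \frac{1}{3} \left(-3\right) = 3 - 1 = 2$)
$S{\left(c \right)} = 2 + 2 c$
$m{\left(L \right)} = 2 + 2 L^{2}$
$\left(13 + m{\left(6 \right)}\right)^{2} = \left(13 + \left(2 + 2 \cdot 6^{2}\right)\right)^{2} = \left(13 + \left(2 + 2 \cdot 36\right)\right)^{2} = \left(13 + \left(2 + 72\right)\right)^{2} = \left(13 + 74\right)^{2} = 87^{2} = 7569$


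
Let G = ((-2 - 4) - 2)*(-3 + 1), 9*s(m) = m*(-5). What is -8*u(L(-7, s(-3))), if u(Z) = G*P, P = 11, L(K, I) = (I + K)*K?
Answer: -1408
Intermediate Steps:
s(m) = -5*m/9 (s(m) = (m*(-5))/9 = (-5*m)/9 = -5*m/9)
L(K, I) = K*(I + K)
G = 16 (G = (-6 - 2)*(-2) = -8*(-2) = 16)
u(Z) = 176 (u(Z) = 16*11 = 176)
-8*u(L(-7, s(-3))) = -8*176 = -1408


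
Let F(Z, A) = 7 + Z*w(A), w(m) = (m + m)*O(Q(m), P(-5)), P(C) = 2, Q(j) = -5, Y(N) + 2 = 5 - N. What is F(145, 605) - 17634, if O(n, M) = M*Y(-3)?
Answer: 2087773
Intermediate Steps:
Y(N) = 3 - N (Y(N) = -2 + (5 - N) = 3 - N)
O(n, M) = 6*M (O(n, M) = M*(3 - 1*(-3)) = M*(3 + 3) = M*6 = 6*M)
w(m) = 24*m (w(m) = (m + m)*(6*2) = (2*m)*12 = 24*m)
F(Z, A) = 7 + 24*A*Z (F(Z, A) = 7 + Z*(24*A) = 7 + 24*A*Z)
F(145, 605) - 17634 = (7 + 24*605*145) - 17634 = (7 + 2105400) - 17634 = 2105407 - 17634 = 2087773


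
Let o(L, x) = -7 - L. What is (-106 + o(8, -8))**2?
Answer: 14641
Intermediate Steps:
(-106 + o(8, -8))**2 = (-106 + (-7 - 1*8))**2 = (-106 + (-7 - 8))**2 = (-106 - 15)**2 = (-121)**2 = 14641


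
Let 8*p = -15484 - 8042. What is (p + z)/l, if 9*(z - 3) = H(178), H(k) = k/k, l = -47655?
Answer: 21151/343116 ≈ 0.061644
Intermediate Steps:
H(k) = 1
z = 28/9 (z = 3 + (1/9)*1 = 3 + 1/9 = 28/9 ≈ 3.1111)
p = -11763/4 (p = (-15484 - 8042)/8 = (1/8)*(-23526) = -11763/4 ≈ -2940.8)
(p + z)/l = (-11763/4 + 28/9)/(-47655) = -105755/36*(-1/47655) = 21151/343116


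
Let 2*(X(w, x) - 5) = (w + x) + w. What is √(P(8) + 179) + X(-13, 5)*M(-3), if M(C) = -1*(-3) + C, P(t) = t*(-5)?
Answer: √139 ≈ 11.790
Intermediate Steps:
P(t) = -5*t
X(w, x) = 5 + w + x/2 (X(w, x) = 5 + ((w + x) + w)/2 = 5 + (x + 2*w)/2 = 5 + (w + x/2) = 5 + w + x/2)
M(C) = 3 + C
√(P(8) + 179) + X(-13, 5)*M(-3) = √(-5*8 + 179) + (5 - 13 + (½)*5)*(3 - 3) = √(-40 + 179) + (5 - 13 + 5/2)*0 = √139 - 11/2*0 = √139 + 0 = √139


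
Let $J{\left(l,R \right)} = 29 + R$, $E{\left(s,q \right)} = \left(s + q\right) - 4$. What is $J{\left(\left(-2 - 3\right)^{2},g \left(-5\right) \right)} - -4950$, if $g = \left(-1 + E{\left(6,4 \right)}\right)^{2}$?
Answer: $4854$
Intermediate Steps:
$E{\left(s,q \right)} = -4 + q + s$ ($E{\left(s,q \right)} = \left(q + s\right) - 4 = -4 + q + s$)
$g = 25$ ($g = \left(-1 + \left(-4 + 4 + 6\right)\right)^{2} = \left(-1 + 6\right)^{2} = 5^{2} = 25$)
$J{\left(\left(-2 - 3\right)^{2},g \left(-5\right) \right)} - -4950 = \left(29 + 25 \left(-5\right)\right) - -4950 = \left(29 - 125\right) + 4950 = -96 + 4950 = 4854$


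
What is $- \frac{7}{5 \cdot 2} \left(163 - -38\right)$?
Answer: $- \frac{1407}{10} \approx -140.7$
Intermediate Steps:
$- \frac{7}{5 \cdot 2} \left(163 - -38\right) = - \frac{7}{10} \left(163 + 38\right) = \left(-7\right) \frac{1}{10} \cdot 201 = \left(- \frac{7}{10}\right) 201 = - \frac{1407}{10}$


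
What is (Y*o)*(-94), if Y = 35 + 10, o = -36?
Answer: 152280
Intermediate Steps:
Y = 45
(Y*o)*(-94) = (45*(-36))*(-94) = -1620*(-94) = 152280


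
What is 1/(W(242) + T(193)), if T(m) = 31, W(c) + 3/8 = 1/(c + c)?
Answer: 968/29647 ≈ 0.032651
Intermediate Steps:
W(c) = -3/8 + 1/(2*c) (W(c) = -3/8 + 1/(c + c) = -3/8 + 1/(2*c))
1/(W(242) + T(193)) = 1/((⅛)*(4 - 3*242)/242 + 31) = 1/((⅛)*(1/242)*(4 - 726) + 31) = 1/((⅛)*(1/242)*(-722) + 31) = 1/(-361/968 + 31) = 1/(29647/968) = 968/29647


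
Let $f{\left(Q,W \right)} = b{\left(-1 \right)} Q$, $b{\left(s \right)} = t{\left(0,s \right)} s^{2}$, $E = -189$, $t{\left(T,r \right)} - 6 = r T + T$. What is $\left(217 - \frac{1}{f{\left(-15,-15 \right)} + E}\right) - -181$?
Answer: $\frac{111043}{279} \approx 398.0$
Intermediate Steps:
$t{\left(T,r \right)} = 6 + T + T r$ ($t{\left(T,r \right)} = 6 + \left(r T + T\right) = 6 + \left(T r + T\right) = 6 + \left(T + T r\right) = 6 + T + T r$)
$b{\left(s \right)} = 6 s^{2}$ ($b{\left(s \right)} = \left(6 + 0 + 0 s\right) s^{2} = \left(6 + 0 + 0\right) s^{2} = 6 s^{2}$)
$f{\left(Q,W \right)} = 6 Q$ ($f{\left(Q,W \right)} = 6 \left(-1\right)^{2} Q = 6 \cdot 1 Q = 6 Q$)
$\left(217 - \frac{1}{f{\left(-15,-15 \right)} + E}\right) - -181 = \left(217 - \frac{1}{6 \left(-15\right) - 189}\right) - -181 = \left(217 - \frac{1}{-90 - 189}\right) + 181 = \left(217 - \frac{1}{-279}\right) + 181 = \left(217 - - \frac{1}{279}\right) + 181 = \left(217 + \frac{1}{279}\right) + 181 = \frac{60544}{279} + 181 = \frac{111043}{279}$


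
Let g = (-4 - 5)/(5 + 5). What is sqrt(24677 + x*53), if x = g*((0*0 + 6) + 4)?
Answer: 110*sqrt(2) ≈ 155.56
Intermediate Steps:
g = -9/10 ≈ -0.90000
x = -9 (x = -9*((0*0 + 6) + 4)/10 = -9*((0 + 6) + 4)/10 = -9*(6 + 4)/10 = -9/10*10 = -9)
sqrt(24677 + x*53) = sqrt(24677 - 9*53) = sqrt(24677 - 477) = sqrt(24200) = 110*sqrt(2)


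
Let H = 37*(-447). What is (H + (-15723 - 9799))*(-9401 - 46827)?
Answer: 2365005908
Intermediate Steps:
H = -16539
(H + (-15723 - 9799))*(-9401 - 46827) = (-16539 + (-15723 - 9799))*(-9401 - 46827) = (-16539 - 25522)*(-56228) = -42061*(-56228) = 2365005908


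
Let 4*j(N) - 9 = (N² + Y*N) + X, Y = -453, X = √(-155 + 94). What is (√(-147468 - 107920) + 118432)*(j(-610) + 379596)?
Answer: (59216 + 7*I*√1303)*(2166823 + I*√61)/2 ≈ 6.4155e+10 + 2.7399e+8*I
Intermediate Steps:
X = I*√61 (X = √(-61) = I*√61 ≈ 7.8102*I)
j(N) = 9/4 - 453*N/4 + N²/4 + I*√61/4 (j(N) = 9/4 + ((N² - 453*N) + I*√61)/4 = 9/4 + (N² - 453*N + I*√61)/4 = 9/4 + (-453*N/4 + N²/4 + I*√61/4) = 9/4 - 453*N/4 + N²/4 + I*√61/4)
(√(-147468 - 107920) + 118432)*(j(-610) + 379596) = (√(-147468 - 107920) + 118432)*((9/4 - 453/4*(-610) + (¼)*(-610)² + I*√61/4) + 379596) = (√(-255388) + 118432)*((9/4 + 138165/2 + (¼)*372100 + I*√61/4) + 379596) = (14*I*√1303 + 118432)*((9/4 + 138165/2 + 93025 + I*√61/4) + 379596) = (118432 + 14*I*√1303)*((648439/4 + I*√61/4) + 379596) = (118432 + 14*I*√1303)*(2166823/4 + I*√61/4)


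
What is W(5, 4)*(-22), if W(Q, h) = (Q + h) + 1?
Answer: -220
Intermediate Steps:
W(Q, h) = 1 + Q + h
W(5, 4)*(-22) = (1 + 5 + 4)*(-22) = 10*(-22) = -220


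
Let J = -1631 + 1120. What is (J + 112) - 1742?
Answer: -2141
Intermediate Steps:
J = -511
(J + 112) - 1742 = (-511 + 112) - 1742 = -399 - 1742 = -2141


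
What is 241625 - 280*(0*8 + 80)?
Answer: 219225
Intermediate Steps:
241625 - 280*(0*8 + 80) = 241625 - 280*(0 + 80) = 241625 - 280*80 = 241625 - 1*22400 = 241625 - 22400 = 219225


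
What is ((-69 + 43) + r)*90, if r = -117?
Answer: -12870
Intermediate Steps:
((-69 + 43) + r)*90 = ((-69 + 43) - 117)*90 = (-26 - 117)*90 = -143*90 = -12870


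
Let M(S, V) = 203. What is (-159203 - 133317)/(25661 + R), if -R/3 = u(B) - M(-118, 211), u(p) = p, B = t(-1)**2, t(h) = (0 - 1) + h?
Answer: -146260/13129 ≈ -11.140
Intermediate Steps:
t(h) = -1 + h
B = 4 (B = (-1 - 1)**2 = (-2)**2 = 4)
R = 597 (R = -3*(4 - 1*203) = -3*(4 - 203) = -3*(-199) = 597)
(-159203 - 133317)/(25661 + R) = (-159203 - 133317)/(25661 + 597) = -292520/26258 = -292520*1/26258 = -146260/13129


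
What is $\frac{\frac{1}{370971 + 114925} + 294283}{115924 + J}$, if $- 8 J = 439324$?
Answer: $\frac{142990932569}{29643786116} \approx 4.8236$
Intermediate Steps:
$J = - \frac{109831}{2}$ ($J = \left(- \frac{1}{8}\right) 439324 = - \frac{109831}{2} \approx -54916.0$)
$\frac{\frac{1}{370971 + 114925} + 294283}{115924 + J} = \frac{\frac{1}{370971 + 114925} + 294283}{115924 - \frac{109831}{2}} = \frac{\frac{1}{485896} + 294283}{\frac{122017}{2}} = \left(\frac{1}{485896} + 294283\right) \frac{2}{122017} = \frac{142990932569}{485896} \cdot \frac{2}{122017} = \frac{142990932569}{29643786116}$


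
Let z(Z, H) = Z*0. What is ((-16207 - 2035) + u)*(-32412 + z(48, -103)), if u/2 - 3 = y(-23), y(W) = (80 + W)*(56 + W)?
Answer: 469131288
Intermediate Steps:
z(Z, H) = 0
y(W) = (56 + W)*(80 + W)
u = 3768 (u = 6 + 2*(4480 + (-23)² + 136*(-23)) = 6 + 2*(4480 + 529 - 3128) = 6 + 2*1881 = 6 + 3762 = 3768)
((-16207 - 2035) + u)*(-32412 + z(48, -103)) = ((-16207 - 2035) + 3768)*(-32412 + 0) = (-18242 + 3768)*(-32412) = -14474*(-32412) = 469131288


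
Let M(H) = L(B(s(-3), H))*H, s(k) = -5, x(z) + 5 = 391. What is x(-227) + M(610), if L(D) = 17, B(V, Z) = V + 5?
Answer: 10756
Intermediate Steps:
x(z) = 386 (x(z) = -5 + 391 = 386)
B(V, Z) = 5 + V
M(H) = 17*H
x(-227) + M(610) = 386 + 17*610 = 386 + 10370 = 10756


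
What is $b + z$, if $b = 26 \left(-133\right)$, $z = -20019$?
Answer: $-23477$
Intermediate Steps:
$b = -3458$
$b + z = -3458 - 20019 = -23477$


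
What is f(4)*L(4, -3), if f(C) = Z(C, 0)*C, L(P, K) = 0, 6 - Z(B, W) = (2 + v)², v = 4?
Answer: 0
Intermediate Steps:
Z(B, W) = -30 (Z(B, W) = 6 - (2 + 4)² = 6 - 1*6² = 6 - 1*36 = 6 - 36 = -30)
f(C) = -30*C
f(4)*L(4, -3) = -30*4*0 = -120*0 = 0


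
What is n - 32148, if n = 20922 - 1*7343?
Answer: -18569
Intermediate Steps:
n = 13579 (n = 20922 - 7343 = 13579)
n - 32148 = 13579 - 32148 = -18569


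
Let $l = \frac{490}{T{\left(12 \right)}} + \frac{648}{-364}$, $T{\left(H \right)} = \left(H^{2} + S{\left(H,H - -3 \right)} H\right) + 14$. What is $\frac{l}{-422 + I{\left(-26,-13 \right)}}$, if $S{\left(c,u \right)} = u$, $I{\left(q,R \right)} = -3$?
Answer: $\frac{23}{29575} \approx 0.00077768$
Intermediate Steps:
$T{\left(H \right)} = 14 + H^{2} + H \left(3 + H\right)$ ($T{\left(H \right)} = \left(H^{2} + \left(H - -3\right) H\right) + 14 = \left(H^{2} + \left(H + 3\right) H\right) + 14 = \left(H^{2} + \left(3 + H\right) H\right) + 14 = \left(H^{2} + H \left(3 + H\right)\right) + 14 = 14 + H^{2} + H \left(3 + H\right)$)
$l = - \frac{391}{1183}$ ($l = \frac{490}{14 + 12^{2} + 12 \left(3 + 12\right)} + \frac{648}{-364} = \frac{490}{14 + 144 + 12 \cdot 15} + 648 \left(- \frac{1}{364}\right) = \frac{490}{14 + 144 + 180} - \frac{162}{91} = \frac{490}{338} - \frac{162}{91} = 490 \cdot \frac{1}{338} - \frac{162}{91} = \frac{245}{169} - \frac{162}{91} = - \frac{391}{1183} \approx -0.33052$)
$\frac{l}{-422 + I{\left(-26,-13 \right)}} = - \frac{391}{1183 \left(-422 - 3\right)} = - \frac{391}{1183 \left(-425\right)} = \left(- \frac{391}{1183}\right) \left(- \frac{1}{425}\right) = \frac{23}{29575}$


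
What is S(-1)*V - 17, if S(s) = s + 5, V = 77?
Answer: 291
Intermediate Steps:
S(s) = 5 + s
S(-1)*V - 17 = (5 - 1)*77 - 17 = 4*77 - 17 = 308 - 17 = 291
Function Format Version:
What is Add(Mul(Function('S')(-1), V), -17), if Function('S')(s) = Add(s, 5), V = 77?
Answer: 291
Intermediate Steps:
Function('S')(s) = Add(5, s)
Add(Mul(Function('S')(-1), V), -17) = Add(Mul(Add(5, -1), 77), -17) = Add(Mul(4, 77), -17) = Add(308, -17) = 291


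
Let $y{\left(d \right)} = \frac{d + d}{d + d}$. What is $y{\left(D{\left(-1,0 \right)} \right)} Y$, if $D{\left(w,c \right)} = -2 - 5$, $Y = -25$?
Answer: $-25$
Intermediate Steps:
$D{\left(w,c \right)} = -7$ ($D{\left(w,c \right)} = -2 - 5 = -7$)
$y{\left(d \right)} = 1$ ($y{\left(d \right)} = \frac{2 d}{2 d} = 2 d \frac{1}{2 d} = 1$)
$y{\left(D{\left(-1,0 \right)} \right)} Y = 1 \left(-25\right) = -25$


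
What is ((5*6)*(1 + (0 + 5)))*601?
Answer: 108180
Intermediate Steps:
((5*6)*(1 + (0 + 5)))*601 = (30*(1 + 5))*601 = (30*6)*601 = 180*601 = 108180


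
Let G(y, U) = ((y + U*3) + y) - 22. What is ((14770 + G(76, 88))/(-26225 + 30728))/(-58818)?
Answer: -7582/132428727 ≈ -5.7253e-5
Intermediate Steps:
G(y, U) = -22 + 2*y + 3*U (G(y, U) = ((y + 3*U) + y) - 22 = (2*y + 3*U) - 22 = -22 + 2*y + 3*U)
((14770 + G(76, 88))/(-26225 + 30728))/(-58818) = ((14770 + (-22 + 2*76 + 3*88))/(-26225 + 30728))/(-58818) = ((14770 + (-22 + 152 + 264))/4503)*(-1/58818) = ((14770 + 394)*(1/4503))*(-1/58818) = (15164*(1/4503))*(-1/58818) = (15164/4503)*(-1/58818) = -7582/132428727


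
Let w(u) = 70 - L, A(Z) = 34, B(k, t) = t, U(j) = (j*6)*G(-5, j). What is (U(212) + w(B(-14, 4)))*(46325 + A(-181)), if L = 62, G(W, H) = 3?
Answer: 177276816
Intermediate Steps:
U(j) = 18*j (U(j) = (j*6)*3 = (6*j)*3 = 18*j)
w(u) = 8 (w(u) = 70 - 1*62 = 70 - 62 = 8)
(U(212) + w(B(-14, 4)))*(46325 + A(-181)) = (18*212 + 8)*(46325 + 34) = (3816 + 8)*46359 = 3824*46359 = 177276816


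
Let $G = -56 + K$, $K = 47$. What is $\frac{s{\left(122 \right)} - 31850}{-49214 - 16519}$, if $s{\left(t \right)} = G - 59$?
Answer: $\frac{31918}{65733} \approx 0.48557$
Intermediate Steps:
$G = -9$ ($G = -56 + 47 = -9$)
$s{\left(t \right)} = -68$ ($s{\left(t \right)} = -9 - 59 = -68$)
$\frac{s{\left(122 \right)} - 31850}{-49214 - 16519} = \frac{-68 - 31850}{-49214 - 16519} = - \frac{31918}{-65733} = \left(-31918\right) \left(- \frac{1}{65733}\right) = \frac{31918}{65733}$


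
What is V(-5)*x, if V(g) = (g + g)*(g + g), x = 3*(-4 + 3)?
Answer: -300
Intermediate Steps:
x = -3 (x = 3*(-1) = -3)
V(g) = 4*g**2 (V(g) = (2*g)*(2*g) = 4*g**2)
V(-5)*x = (4*(-5)**2)*(-3) = (4*25)*(-3) = 100*(-3) = -300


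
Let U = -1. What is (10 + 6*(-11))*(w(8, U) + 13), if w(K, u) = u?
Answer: -672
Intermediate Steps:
(10 + 6*(-11))*(w(8, U) + 13) = (10 + 6*(-11))*(-1 + 13) = (10 - 66)*12 = -56*12 = -672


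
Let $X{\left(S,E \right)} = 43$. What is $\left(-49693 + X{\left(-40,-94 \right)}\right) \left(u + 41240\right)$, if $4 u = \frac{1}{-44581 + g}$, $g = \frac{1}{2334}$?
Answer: $- \frac{213053445924027225}{104052053} \approx -2.0476 \cdot 10^{9}$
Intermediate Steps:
$g = \frac{1}{2334} \approx 0.00042845$
$u = - \frac{1167}{208104106}$ ($u = \frac{1}{4 \left(-44581 + \frac{1}{2334}\right)} = \frac{1}{4 \left(- \frac{104052053}{2334}\right)} = \frac{1}{4} \left(- \frac{2334}{104052053}\right) = - \frac{1167}{208104106} \approx -5.6078 \cdot 10^{-6}$)
$\left(-49693 + X{\left(-40,-94 \right)}\right) \left(u + 41240\right) = \left(-49693 + 43\right) \left(- \frac{1167}{208104106} + 41240\right) = \left(-49650\right) \frac{8582213330273}{208104106} = - \frac{213053445924027225}{104052053}$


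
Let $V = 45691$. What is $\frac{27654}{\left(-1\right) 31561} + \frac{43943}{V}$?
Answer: $\frac{123346109}{1442053651} \approx 0.085535$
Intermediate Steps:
$\frac{27654}{\left(-1\right) 31561} + \frac{43943}{V} = \frac{27654}{\left(-1\right) 31561} + \frac{43943}{45691} = \frac{27654}{-31561} + 43943 \cdot \frac{1}{45691} = 27654 \left(- \frac{1}{31561}\right) + \frac{43943}{45691} = - \frac{27654}{31561} + \frac{43943}{45691} = \frac{123346109}{1442053651}$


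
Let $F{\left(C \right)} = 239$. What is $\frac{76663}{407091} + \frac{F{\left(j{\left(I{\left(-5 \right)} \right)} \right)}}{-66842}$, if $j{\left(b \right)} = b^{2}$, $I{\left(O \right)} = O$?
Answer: $\frac{5027013497}{27210776622} \approx 0.18474$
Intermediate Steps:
$\frac{76663}{407091} + \frac{F{\left(j{\left(I{\left(-5 \right)} \right)} \right)}}{-66842} = \frac{76663}{407091} + \frac{239}{-66842} = 76663 \cdot \frac{1}{407091} + 239 \left(- \frac{1}{66842}\right) = \frac{76663}{407091} - \frac{239}{66842} = \frac{5027013497}{27210776622}$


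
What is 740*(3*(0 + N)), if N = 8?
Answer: 17760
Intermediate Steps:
740*(3*(0 + N)) = 740*(3*(0 + 8)) = 740*(3*8) = 740*24 = 17760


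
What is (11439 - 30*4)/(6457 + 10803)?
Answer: 11319/17260 ≈ 0.65579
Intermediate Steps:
(11439 - 30*4)/(6457 + 10803) = (11439 - 120)/17260 = 11319*(1/17260) = 11319/17260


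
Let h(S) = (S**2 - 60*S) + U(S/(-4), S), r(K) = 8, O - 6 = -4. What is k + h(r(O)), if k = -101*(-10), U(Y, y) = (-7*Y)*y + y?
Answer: 714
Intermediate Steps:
O = 2 (O = 6 - 4 = 2)
U(Y, y) = y - 7*Y*y (U(Y, y) = -7*Y*y + y = y - 7*Y*y)
k = 1010
h(S) = S**2 - 60*S + S*(1 + 7*S/4) (h(S) = (S**2 - 60*S) + S*(1 - 7*S/(-4)) = (S**2 - 60*S) + S*(1 - 7*S*(-1)/4) = (S**2 - 60*S) + S*(1 - (-7)*S/4) = (S**2 - 60*S) + S*(1 + 7*S/4) = S**2 - 60*S + S*(1 + 7*S/4))
k + h(r(O)) = 1010 + (1/4)*8*(-236 + 11*8) = 1010 + (1/4)*8*(-236 + 88) = 1010 + (1/4)*8*(-148) = 1010 - 296 = 714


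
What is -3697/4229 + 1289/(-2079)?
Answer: -13137244/8792091 ≈ -1.4942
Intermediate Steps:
-3697/4229 + 1289/(-2079) = -3697*1/4229 + 1289*(-1/2079) = -3697/4229 - 1289/2079 = -13137244/8792091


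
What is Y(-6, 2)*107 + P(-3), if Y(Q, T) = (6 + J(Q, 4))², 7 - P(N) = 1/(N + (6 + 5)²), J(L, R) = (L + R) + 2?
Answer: 455361/118 ≈ 3859.0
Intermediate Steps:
J(L, R) = 2 + L + R
P(N) = 7 - 1/(121 + N) (P(N) = 7 - 1/(N + (6 + 5)²) = 7 - 1/(N + 11²) = 7 - 1/(N + 121) = 7 - 1/(121 + N))
Y(Q, T) = (12 + Q)² (Y(Q, T) = (6 + (2 + Q + 4))² = (6 + (6 + Q))² = (12 + Q)²)
Y(-6, 2)*107 + P(-3) = (12 - 6)²*107 + (846 + 7*(-3))/(121 - 3) = 6²*107 + (846 - 21)/118 = 36*107 + (1/118)*825 = 3852 + 825/118 = 455361/118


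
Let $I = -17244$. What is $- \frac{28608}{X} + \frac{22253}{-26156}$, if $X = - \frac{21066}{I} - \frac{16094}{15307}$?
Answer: $- \frac{32918335741854077}{195874986476} \approx -1.6806 \cdot 10^{5}$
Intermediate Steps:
$X = \frac{7488721}{43992318}$ ($X = - \frac{21066}{-17244} - \frac{16094}{15307} = \left(-21066\right) \left(- \frac{1}{17244}\right) - \frac{16094}{15307} = \frac{3511}{2874} - \frac{16094}{15307} = \frac{7488721}{43992318} \approx 0.17023$)
$- \frac{28608}{X} + \frac{22253}{-26156} = - \frac{28608}{\frac{7488721}{43992318}} + \frac{22253}{-26156} = \left(-28608\right) \frac{43992318}{7488721} + 22253 \left(- \frac{1}{26156}\right) = - \frac{1258532233344}{7488721} - \frac{22253}{26156} = - \frac{32918335741854077}{195874986476}$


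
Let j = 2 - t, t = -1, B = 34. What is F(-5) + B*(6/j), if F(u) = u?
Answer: 63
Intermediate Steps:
j = 3 (j = 2 - 1*(-1) = 2 + 1 = 3)
F(-5) + B*(6/j) = -5 + 34*(6/3) = -5 + 34*((⅓)*6) = -5 + 34*2 = -5 + 68 = 63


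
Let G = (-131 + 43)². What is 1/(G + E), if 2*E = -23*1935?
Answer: -2/29017 ≈ -6.8925e-5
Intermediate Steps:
E = -44505/2 (E = (-23*1935)/2 = (-1*44505)/2 = (½)*(-44505) = -44505/2 ≈ -22253.)
G = 7744 (G = (-88)² = 7744)
1/(G + E) = 1/(7744 - 44505/2) = 1/(-29017/2) = -2/29017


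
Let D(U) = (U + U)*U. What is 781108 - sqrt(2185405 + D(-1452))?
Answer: 781108 - sqrt(6402013) ≈ 7.7858e+5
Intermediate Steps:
D(U) = 2*U**2 (D(U) = (2*U)*U = 2*U**2)
781108 - sqrt(2185405 + D(-1452)) = 781108 - sqrt(2185405 + 2*(-1452)**2) = 781108 - sqrt(2185405 + 2*2108304) = 781108 - sqrt(2185405 + 4216608) = 781108 - sqrt(6402013)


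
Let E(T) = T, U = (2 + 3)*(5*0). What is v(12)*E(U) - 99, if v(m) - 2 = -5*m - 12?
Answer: -99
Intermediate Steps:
U = 0 (U = 5*0 = 0)
v(m) = -10 - 5*m (v(m) = 2 + (-5*m - 12) = 2 + (-12 - 5*m) = -10 - 5*m)
v(12)*E(U) - 99 = (-10 - 5*12)*0 - 99 = (-10 - 60)*0 - 99 = -70*0 - 99 = 0 - 99 = -99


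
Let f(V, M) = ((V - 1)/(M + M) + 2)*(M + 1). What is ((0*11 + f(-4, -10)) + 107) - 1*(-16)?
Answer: 411/4 ≈ 102.75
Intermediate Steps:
f(V, M) = (1 + M)*(2 + (-1 + V)/(2*M)) (f(V, M) = ((-1 + V)/((2*M)) + 2)*(1 + M) = ((-1 + V)*(1/(2*M)) + 2)*(1 + M) = ((-1 + V)/(2*M) + 2)*(1 + M) = (2 + (-1 + V)/(2*M))*(1 + M) = (1 + M)*(2 + (-1 + V)/(2*M)))
((0*11 + f(-4, -10)) + 107) - 1*(-16) = ((0*11 + (1/2)*(-1 - 4 - 10*(3 - 4 + 4*(-10)))/(-10)) + 107) - 1*(-16) = ((0 + (1/2)*(-1/10)*(-1 - 4 - 10*(3 - 4 - 40))) + 107) + 16 = ((0 + (1/2)*(-1/10)*(-1 - 4 - 10*(-41))) + 107) + 16 = ((0 + (1/2)*(-1/10)*(-1 - 4 + 410)) + 107) + 16 = ((0 + (1/2)*(-1/10)*405) + 107) + 16 = ((0 - 81/4) + 107) + 16 = (-81/4 + 107) + 16 = 347/4 + 16 = 411/4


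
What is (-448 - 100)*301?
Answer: -164948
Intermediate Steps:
(-448 - 100)*301 = -548*301 = -164948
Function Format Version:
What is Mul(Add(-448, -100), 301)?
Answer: -164948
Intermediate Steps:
Mul(Add(-448, -100), 301) = Mul(-548, 301) = -164948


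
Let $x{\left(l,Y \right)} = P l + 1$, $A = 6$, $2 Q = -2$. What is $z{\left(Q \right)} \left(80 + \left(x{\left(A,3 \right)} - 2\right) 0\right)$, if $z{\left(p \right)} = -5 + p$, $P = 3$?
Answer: $-480$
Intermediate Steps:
$Q = -1$ ($Q = \frac{1}{2} \left(-2\right) = -1$)
$x{\left(l,Y \right)} = 1 + 3 l$ ($x{\left(l,Y \right)} = 3 l + 1 = 1 + 3 l$)
$z{\left(Q \right)} \left(80 + \left(x{\left(A,3 \right)} - 2\right) 0\right) = \left(-5 - 1\right) \left(80 + \left(\left(1 + 3 \cdot 6\right) - 2\right) 0\right) = - 6 \left(80 + \left(\left(1 + 18\right) - 2\right) 0\right) = - 6 \left(80 + \left(19 - 2\right) 0\right) = - 6 \left(80 + 17 \cdot 0\right) = - 6 \left(80 + 0\right) = \left(-6\right) 80 = -480$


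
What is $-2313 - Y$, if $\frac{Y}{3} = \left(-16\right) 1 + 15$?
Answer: $-2310$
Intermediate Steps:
$Y = -3$ ($Y = 3 \left(\left(-16\right) 1 + 15\right) = 3 \left(-16 + 15\right) = 3 \left(-1\right) = -3$)
$-2313 - Y = -2313 - -3 = -2313 + 3 = -2310$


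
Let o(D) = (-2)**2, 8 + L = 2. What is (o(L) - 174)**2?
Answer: 28900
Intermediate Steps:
L = -6 (L = -8 + 2 = -6)
o(D) = 4
(o(L) - 174)**2 = (4 - 174)**2 = (-170)**2 = 28900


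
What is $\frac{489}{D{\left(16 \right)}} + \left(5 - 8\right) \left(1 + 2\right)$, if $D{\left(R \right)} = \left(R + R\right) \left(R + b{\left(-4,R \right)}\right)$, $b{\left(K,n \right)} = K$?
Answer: $- \frac{989}{128} \approx -7.7266$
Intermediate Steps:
$D{\left(R \right)} = 2 R \left(-4 + R\right)$ ($D{\left(R \right)} = \left(R + R\right) \left(R - 4\right) = 2 R \left(-4 + R\right)$)
$\frac{489}{D{\left(16 \right)}} + \left(5 - 8\right) \left(1 + 2\right) = \frac{489}{2 \cdot 16 \left(-4 + 16\right)} + \left(5 - 8\right) \left(1 + 2\right) = \frac{489}{2 \cdot 16 \cdot 12} - 9 = \frac{489}{384} - 9 = 489 \cdot \frac{1}{384} - 9 = \frac{163}{128} - 9 = - \frac{989}{128}$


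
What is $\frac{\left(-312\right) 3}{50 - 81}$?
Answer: $\frac{936}{31} \approx 30.194$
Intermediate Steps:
$\frac{\left(-312\right) 3}{50 - 81} = - \frac{936}{-31} = \left(-936\right) \left(- \frac{1}{31}\right) = \frac{936}{31}$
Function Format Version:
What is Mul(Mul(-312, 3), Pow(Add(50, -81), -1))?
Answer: Rational(936, 31) ≈ 30.194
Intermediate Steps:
Mul(Mul(-312, 3), Pow(Add(50, -81), -1)) = Mul(-936, Pow(-31, -1)) = Mul(-936, Rational(-1, 31)) = Rational(936, 31)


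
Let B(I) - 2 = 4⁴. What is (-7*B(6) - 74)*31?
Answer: -58280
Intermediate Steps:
B(I) = 258 (B(I) = 2 + 4⁴ = 2 + 256 = 258)
(-7*B(6) - 74)*31 = (-7*258 - 74)*31 = (-1806 - 74)*31 = -1880*31 = -58280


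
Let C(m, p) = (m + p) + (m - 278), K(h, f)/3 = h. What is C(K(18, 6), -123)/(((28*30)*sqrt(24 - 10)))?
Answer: -293*sqrt(14)/11760 ≈ -0.093223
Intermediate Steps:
K(h, f) = 3*h
C(m, p) = -278 + p + 2*m (C(m, p) = (m + p) + (-278 + m) = -278 + p + 2*m)
C(K(18, 6), -123)/(((28*30)*sqrt(24 - 10))) = (-278 - 123 + 2*(3*18))/(((28*30)*sqrt(24 - 10))) = (-278 - 123 + 2*54)/((840*sqrt(14))) = (-278 - 123 + 108)*(sqrt(14)/11760) = -293*sqrt(14)/11760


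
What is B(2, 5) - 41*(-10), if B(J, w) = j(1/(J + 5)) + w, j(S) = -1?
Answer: 414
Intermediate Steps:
B(J, w) = -1 + w
B(2, 5) - 41*(-10) = (-1 + 5) - 41*(-10) = 4 + 410 = 414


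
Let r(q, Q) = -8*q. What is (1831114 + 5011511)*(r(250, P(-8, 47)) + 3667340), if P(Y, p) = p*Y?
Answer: 25080547117500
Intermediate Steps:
P(Y, p) = Y*p
(1831114 + 5011511)*(r(250, P(-8, 47)) + 3667340) = (1831114 + 5011511)*(-8*250 + 3667340) = 6842625*(-2000 + 3667340) = 6842625*3665340 = 25080547117500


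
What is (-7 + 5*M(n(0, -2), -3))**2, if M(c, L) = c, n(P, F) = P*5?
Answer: 49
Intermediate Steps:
n(P, F) = 5*P
(-7 + 5*M(n(0, -2), -3))**2 = (-7 + 5*(5*0))**2 = (-7 + 5*0)**2 = (-7 + 0)**2 = (-7)**2 = 49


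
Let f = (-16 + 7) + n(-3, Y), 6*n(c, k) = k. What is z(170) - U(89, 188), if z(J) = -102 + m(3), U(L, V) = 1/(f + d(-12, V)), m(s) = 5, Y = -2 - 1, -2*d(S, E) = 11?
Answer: -1454/15 ≈ -96.933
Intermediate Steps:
d(S, E) = -11/2 (d(S, E) = -½*11 = -11/2)
Y = -3
n(c, k) = k/6
f = -19/2 (f = (-16 + 7) + (⅙)*(-3) = -9 - ½ = -19/2 ≈ -9.5000)
U(L, V) = -1/15 (U(L, V) = 1/(-19/2 - 11/2) = 1/(-15) = -1/15)
z(J) = -97 (z(J) = -102 + 5 = -97)
z(170) - U(89, 188) = -97 - 1*(-1/15) = -97 + 1/15 = -1454/15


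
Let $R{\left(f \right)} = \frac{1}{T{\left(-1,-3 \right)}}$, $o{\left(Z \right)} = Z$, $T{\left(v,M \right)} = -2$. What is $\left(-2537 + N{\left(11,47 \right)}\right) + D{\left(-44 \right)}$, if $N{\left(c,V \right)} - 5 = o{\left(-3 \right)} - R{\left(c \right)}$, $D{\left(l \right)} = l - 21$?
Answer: $- \frac{5199}{2} \approx -2599.5$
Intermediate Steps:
$D{\left(l \right)} = -21 + l$ ($D{\left(l \right)} = l - 21 = -21 + l$)
$R{\left(f \right)} = - \frac{1}{2}$ ($R{\left(f \right)} = \frac{1}{-2} = - \frac{1}{2}$)
$N{\left(c,V \right)} = \frac{5}{2}$ ($N{\left(c,V \right)} = 5 - \frac{5}{2} = \frac{5}{2}$)
$\left(-2537 + N{\left(11,47 \right)}\right) + D{\left(-44 \right)} = \left(-2537 + \frac{5}{2}\right) - 65 = - \frac{5069}{2} - 65 = - \frac{5199}{2}$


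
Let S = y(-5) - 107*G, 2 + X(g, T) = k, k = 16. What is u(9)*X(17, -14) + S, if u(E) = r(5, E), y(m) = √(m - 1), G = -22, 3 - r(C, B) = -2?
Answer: 2424 + I*√6 ≈ 2424.0 + 2.4495*I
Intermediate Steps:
r(C, B) = 5 (r(C, B) = 3 - 1*(-2) = 3 + 2 = 5)
y(m) = √(-1 + m)
u(E) = 5
X(g, T) = 14 (X(g, T) = -2 + 16 = 14)
S = 2354 + I*√6 (S = √(-1 - 5) - 107*(-22) = √(-6) + 2354 = I*√6 + 2354 = 2354 + I*√6 ≈ 2354.0 + 2.4495*I)
u(9)*X(17, -14) + S = 5*14 + (2354 + I*√6) = 70 + (2354 + I*√6) = 2424 + I*√6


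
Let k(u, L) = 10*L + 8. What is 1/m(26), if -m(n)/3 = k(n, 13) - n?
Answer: -1/336 ≈ -0.0029762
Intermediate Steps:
k(u, L) = 8 + 10*L
m(n) = -414 + 3*n (m(n) = -3*((8 + 10*13) - n) = -3*((8 + 130) - n) = -3*(138 - n) = -414 + 3*n)
1/m(26) = 1/(-414 + 3*26) = 1/(-414 + 78) = 1/(-336) = -1/336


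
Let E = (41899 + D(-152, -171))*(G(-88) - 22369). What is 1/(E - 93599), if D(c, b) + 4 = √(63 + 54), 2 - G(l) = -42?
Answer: -935399474/874972117646018551 + 66975*√13/874972117646018551 ≈ -1.0688e-9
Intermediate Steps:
G(l) = 44 (G(l) = 2 - 1*(-42) = 2 + 42 = 44)
D(c, b) = -4 + 3*√13 (D(c, b) = -4 + √(63 + 54) = -4 + √117 = -4 + 3*√13)
E = -935305875 - 66975*√13 (E = (41899 + (-4 + 3*√13))*(44 - 22369) = (41895 + 3*√13)*(-22325) = -935305875 - 66975*√13 ≈ -9.3555e+8)
1/(E - 93599) = 1/((-935305875 - 66975*√13) - 93599) = 1/(-935399474 - 66975*√13)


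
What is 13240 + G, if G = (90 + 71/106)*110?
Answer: 1230325/53 ≈ 23214.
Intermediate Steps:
G = 528605/53 (G = (90 + 71*(1/106))*110 = (90 + 71/106)*110 = (9611/106)*110 = 528605/53 ≈ 9973.7)
13240 + G = 13240 + 528605/53 = 1230325/53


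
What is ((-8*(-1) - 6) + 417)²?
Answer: 175561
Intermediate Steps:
((-8*(-1) - 6) + 417)² = ((8 - 6) + 417)² = (2 + 417)² = 419² = 175561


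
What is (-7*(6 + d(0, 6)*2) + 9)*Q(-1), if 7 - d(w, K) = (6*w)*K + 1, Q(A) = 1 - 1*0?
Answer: -117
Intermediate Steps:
Q(A) = 1 (Q(A) = 1 + 0 = 1)
d(w, K) = 6 - 6*K*w (d(w, K) = 7 - ((6*w)*K + 1) = 7 - (6*K*w + 1) = 7 - (1 + 6*K*w) = 7 + (-1 - 6*K*w) = 6 - 6*K*w)
(-7*(6 + d(0, 6)*2) + 9)*Q(-1) = (-7*(6 + (6 - 6*6*0)*2) + 9)*1 = (-7*(6 + (6 + 0)*2) + 9)*1 = (-7*(6 + 6*2) + 9)*1 = (-7*(6 + 12) + 9)*1 = (-7*18 + 9)*1 = (-126 + 9)*1 = -117*1 = -117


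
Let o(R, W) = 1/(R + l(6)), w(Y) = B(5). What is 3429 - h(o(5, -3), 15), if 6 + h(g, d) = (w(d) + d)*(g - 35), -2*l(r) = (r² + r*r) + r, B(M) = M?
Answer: 70305/17 ≈ 4135.6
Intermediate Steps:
l(r) = -r² - r/2 (l(r) = -((r² + r*r) + r)/2 = -((r² + r²) + r)/2 = -(2*r² + r)/2 = -(r + 2*r²)/2 = -r² - r/2)
w(Y) = 5
o(R, W) = 1/(-39 + R) (o(R, W) = 1/(R - 1*6*(½ + 6)) = 1/(R - 1*6*13/2) = 1/(R - 39) = 1/(-39 + R))
h(g, d) = -6 + (-35 + g)*(5 + d) (h(g, d) = -6 + (5 + d)*(g - 35) = -6 + (5 + d)*(-35 + g) = -6 + (-35 + g)*(5 + d))
3429 - h(o(5, -3), 15) = 3429 - (-181 - 35*15 + 5/(-39 + 5) + 15/(-39 + 5)) = 3429 - (-181 - 525 + 5/(-34) + 15/(-34)) = 3429 - (-181 - 525 + 5*(-1/34) + 15*(-1/34)) = 3429 - (-181 - 525 - 5/34 - 15/34) = 3429 - 1*(-12012/17) = 3429 + 12012/17 = 70305/17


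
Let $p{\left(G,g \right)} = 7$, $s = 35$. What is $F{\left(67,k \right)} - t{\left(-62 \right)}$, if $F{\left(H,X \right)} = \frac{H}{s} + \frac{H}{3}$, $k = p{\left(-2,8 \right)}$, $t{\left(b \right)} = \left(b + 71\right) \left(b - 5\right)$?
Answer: $\frac{65861}{105} \approx 627.25$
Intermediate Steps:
$t{\left(b \right)} = \left(-5 + b\right) \left(71 + b\right)$ ($t{\left(b \right)} = \left(71 + b\right) \left(-5 + b\right) = \left(-5 + b\right) \left(71 + b\right)$)
$k = 7$
$F{\left(H,X \right)} = \frac{38 H}{105}$ ($F{\left(H,X \right)} = \frac{H}{35} + \frac{H}{3} = \frac{38 H}{105}$)
$F{\left(67,k \right)} - t{\left(-62 \right)} = \frac{38}{105} \cdot 67 - \left(-355 + \left(-62\right)^{2} + 66 \left(-62\right)\right) = \frac{2546}{105} - \left(-355 + 3844 - 4092\right) = \frac{2546}{105} - -603 = \frac{2546}{105} + 603 = \frac{65861}{105}$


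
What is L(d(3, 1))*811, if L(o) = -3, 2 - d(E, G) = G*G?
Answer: -2433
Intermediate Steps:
d(E, G) = 2 - G² (d(E, G) = 2 - G*G = 2 - G²)
L(d(3, 1))*811 = -3*811 = -2433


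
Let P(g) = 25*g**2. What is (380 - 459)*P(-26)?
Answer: -1335100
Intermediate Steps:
(380 - 459)*P(-26) = (380 - 459)*(25*(-26)**2) = -1975*676 = -79*16900 = -1335100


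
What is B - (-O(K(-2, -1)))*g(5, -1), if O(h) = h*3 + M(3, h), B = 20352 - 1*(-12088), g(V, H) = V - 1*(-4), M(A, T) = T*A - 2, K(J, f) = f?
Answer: 32368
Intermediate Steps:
M(A, T) = -2 + A*T (M(A, T) = A*T - 2 = -2 + A*T)
g(V, H) = 4 + V (g(V, H) = V + 4 = 4 + V)
B = 32440 (B = 20352 + 12088 = 32440)
O(h) = -2 + 6*h (O(h) = h*3 + (-2 + 3*h) = 3*h + (-2 + 3*h) = -2 + 6*h)
B - (-O(K(-2, -1)))*g(5, -1) = 32440 - (-(-2 + 6*(-1)))*(4 + 5) = 32440 - (-(-2 - 6))*9 = 32440 - (-1*(-8))*9 = 32440 - 8*9 = 32440 - 1*72 = 32440 - 72 = 32368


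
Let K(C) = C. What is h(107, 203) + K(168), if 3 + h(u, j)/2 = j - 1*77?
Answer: 414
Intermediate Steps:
h(u, j) = -160 + 2*j (h(u, j) = -6 + 2*(j - 1*77) = -6 + 2*(j - 77) = -6 + 2*(-77 + j) = -6 + (-154 + 2*j) = -160 + 2*j)
h(107, 203) + K(168) = (-160 + 2*203) + 168 = (-160 + 406) + 168 = 246 + 168 = 414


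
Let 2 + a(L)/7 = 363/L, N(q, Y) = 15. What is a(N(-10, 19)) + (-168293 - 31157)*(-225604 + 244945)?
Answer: -19287811473/5 ≈ -3.8576e+9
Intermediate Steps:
a(L) = -14 + 2541/L (a(L) = -14 + 7*(363/L) = -14 + 2541/L)
a(N(-10, 19)) + (-168293 - 31157)*(-225604 + 244945) = (-14 + 2541/15) + (-168293 - 31157)*(-225604 + 244945) = (-14 + 2541*(1/15)) - 199450*19341 = (-14 + 847/5) - 3857562450 = 777/5 - 3857562450 = -19287811473/5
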